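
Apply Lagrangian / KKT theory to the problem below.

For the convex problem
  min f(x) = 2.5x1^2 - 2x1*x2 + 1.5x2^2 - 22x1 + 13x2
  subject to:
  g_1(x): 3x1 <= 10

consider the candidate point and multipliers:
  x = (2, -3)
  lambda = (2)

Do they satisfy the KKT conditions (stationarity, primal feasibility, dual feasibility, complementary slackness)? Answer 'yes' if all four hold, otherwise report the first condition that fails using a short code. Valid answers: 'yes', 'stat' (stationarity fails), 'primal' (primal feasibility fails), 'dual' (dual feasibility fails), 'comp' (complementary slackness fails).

Gradient of f: grad f(x) = Q x + c = (-6, 0)
Constraint values g_i(x) = a_i^T x - b_i:
  g_1((2, -3)) = -4
Stationarity residual: grad f(x) + sum_i lambda_i a_i = (0, 0)
  -> stationarity OK
Primal feasibility (all g_i <= 0): OK
Dual feasibility (all lambda_i >= 0): OK
Complementary slackness (lambda_i * g_i(x) = 0 for all i): FAILS

Verdict: the first failing condition is complementary_slackness -> comp.

comp


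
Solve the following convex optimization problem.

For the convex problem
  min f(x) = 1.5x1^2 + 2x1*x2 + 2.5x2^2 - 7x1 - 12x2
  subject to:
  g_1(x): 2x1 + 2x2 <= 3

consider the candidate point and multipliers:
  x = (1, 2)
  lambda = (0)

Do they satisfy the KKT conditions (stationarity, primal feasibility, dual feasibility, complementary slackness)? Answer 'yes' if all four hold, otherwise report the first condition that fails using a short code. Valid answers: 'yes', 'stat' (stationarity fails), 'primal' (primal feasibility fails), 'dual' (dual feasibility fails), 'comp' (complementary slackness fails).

Gradient of f: grad f(x) = Q x + c = (0, 0)
Constraint values g_i(x) = a_i^T x - b_i:
  g_1((1, 2)) = 3
Stationarity residual: grad f(x) + sum_i lambda_i a_i = (0, 0)
  -> stationarity OK
Primal feasibility (all g_i <= 0): FAILS
Dual feasibility (all lambda_i >= 0): OK
Complementary slackness (lambda_i * g_i(x) = 0 for all i): OK

Verdict: the first failing condition is primal_feasibility -> primal.

primal


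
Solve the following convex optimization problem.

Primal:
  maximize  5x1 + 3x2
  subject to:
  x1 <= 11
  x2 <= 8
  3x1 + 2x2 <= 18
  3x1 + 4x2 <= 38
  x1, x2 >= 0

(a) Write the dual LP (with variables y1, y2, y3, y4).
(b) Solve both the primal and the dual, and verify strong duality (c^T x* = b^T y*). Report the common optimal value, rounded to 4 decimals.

The standard primal-dual pair for 'max c^T x s.t. A x <= b, x >= 0' is:
  Dual:  min b^T y  s.t.  A^T y >= c,  y >= 0.

So the dual LP is:
  minimize  11y1 + 8y2 + 18y3 + 38y4
  subject to:
    y1 + 3y3 + 3y4 >= 5
    y2 + 2y3 + 4y4 >= 3
    y1, y2, y3, y4 >= 0

Solving the primal: x* = (6, 0).
  primal value c^T x* = 30.
Solving the dual: y* = (0, 0, 1.6667, 0).
  dual value b^T y* = 30.
Strong duality: c^T x* = b^T y*. Confirmed.

30


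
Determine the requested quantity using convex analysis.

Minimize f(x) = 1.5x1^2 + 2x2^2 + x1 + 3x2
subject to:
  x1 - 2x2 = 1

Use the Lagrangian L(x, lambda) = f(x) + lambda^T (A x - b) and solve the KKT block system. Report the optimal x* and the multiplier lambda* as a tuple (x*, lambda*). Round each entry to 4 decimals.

Form the Lagrangian:
  L(x, lambda) = (1/2) x^T Q x + c^T x + lambda^T (A x - b)
Stationarity (grad_x L = 0): Q x + c + A^T lambda = 0.
Primal feasibility: A x = b.

This gives the KKT block system:
  [ Q   A^T ] [ x     ]   [-c ]
  [ A    0  ] [ lambda ] = [ b ]

Solving the linear system:
  x*      = (-0.375, -0.6875)
  lambda* = (0.125)
  f(x*)   = -1.2812

x* = (-0.375, -0.6875), lambda* = (0.125)


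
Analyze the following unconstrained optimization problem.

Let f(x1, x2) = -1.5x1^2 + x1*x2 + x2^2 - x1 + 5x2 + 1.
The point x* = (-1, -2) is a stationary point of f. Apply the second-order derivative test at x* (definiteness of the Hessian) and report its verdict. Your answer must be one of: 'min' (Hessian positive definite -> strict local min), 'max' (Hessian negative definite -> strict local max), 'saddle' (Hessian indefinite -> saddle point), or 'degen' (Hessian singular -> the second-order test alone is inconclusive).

Compute the Hessian H = grad^2 f:
  H = [[-3, 1], [1, 2]]
Verify stationarity: grad f(x*) = H x* + g = (0, 0).
Eigenvalues of H: -3.1926, 2.1926.
Eigenvalues have mixed signs, so H is indefinite -> x* is a saddle point.

saddle


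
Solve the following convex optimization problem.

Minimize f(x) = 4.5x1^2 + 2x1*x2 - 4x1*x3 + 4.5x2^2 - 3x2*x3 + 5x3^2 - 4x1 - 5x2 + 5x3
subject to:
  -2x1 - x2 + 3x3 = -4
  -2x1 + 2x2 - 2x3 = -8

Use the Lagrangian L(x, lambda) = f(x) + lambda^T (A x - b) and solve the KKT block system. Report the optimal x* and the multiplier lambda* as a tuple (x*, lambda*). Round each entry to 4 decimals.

Form the Lagrangian:
  L(x, lambda) = (1/2) x^T Q x + c^T x + lambda^T (A x - b)
Stationarity (grad_x L = 0): Q x + c + A^T lambda = 0.
Primal feasibility: A x = b.

This gives the KKT block system:
  [ Q   A^T ] [ x     ]   [-c ]
  [ A    0  ] [ lambda ] = [ b ]

Solving the linear system:
  x*      = (2.8933, -0.7668, 0.3399)
  lambda* = (4.004, 5.5692)
  f(x*)   = 27.2648

x* = (2.8933, -0.7668, 0.3399), lambda* = (4.004, 5.5692)


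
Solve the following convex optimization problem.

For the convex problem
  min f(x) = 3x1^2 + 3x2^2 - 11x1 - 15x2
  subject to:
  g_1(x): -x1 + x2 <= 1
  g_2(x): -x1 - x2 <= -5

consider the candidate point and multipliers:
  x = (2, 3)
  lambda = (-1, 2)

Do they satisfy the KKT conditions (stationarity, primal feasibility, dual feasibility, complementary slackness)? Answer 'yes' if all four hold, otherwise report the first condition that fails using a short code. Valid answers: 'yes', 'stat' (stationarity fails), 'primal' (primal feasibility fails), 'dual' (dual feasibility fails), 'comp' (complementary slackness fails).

Gradient of f: grad f(x) = Q x + c = (1, 3)
Constraint values g_i(x) = a_i^T x - b_i:
  g_1((2, 3)) = 0
  g_2((2, 3)) = 0
Stationarity residual: grad f(x) + sum_i lambda_i a_i = (0, 0)
  -> stationarity OK
Primal feasibility (all g_i <= 0): OK
Dual feasibility (all lambda_i >= 0): FAILS
Complementary slackness (lambda_i * g_i(x) = 0 for all i): OK

Verdict: the first failing condition is dual_feasibility -> dual.

dual


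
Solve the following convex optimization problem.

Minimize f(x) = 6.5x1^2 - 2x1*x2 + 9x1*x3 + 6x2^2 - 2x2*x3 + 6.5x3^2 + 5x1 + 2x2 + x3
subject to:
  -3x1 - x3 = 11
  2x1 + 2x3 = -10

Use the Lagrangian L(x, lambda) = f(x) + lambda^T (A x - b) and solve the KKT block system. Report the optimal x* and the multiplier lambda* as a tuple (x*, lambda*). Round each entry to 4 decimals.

Form the Lagrangian:
  L(x, lambda) = (1/2) x^T Q x + c^T x + lambda^T (A x - b)
Stationarity (grad_x L = 0): Q x + c + A^T lambda = 0.
Primal feasibility: A x = b.

This gives the KKT block system:
  [ Q   A^T ] [ x     ]   [-c ]
  [ A    0  ] [ lambda ] = [ b ]

Solving the linear system:
  x*      = (-3, -1, -2)
  lambda* = (0, 25)
  f(x*)   = 115.5

x* = (-3, -1, -2), lambda* = (0, 25)


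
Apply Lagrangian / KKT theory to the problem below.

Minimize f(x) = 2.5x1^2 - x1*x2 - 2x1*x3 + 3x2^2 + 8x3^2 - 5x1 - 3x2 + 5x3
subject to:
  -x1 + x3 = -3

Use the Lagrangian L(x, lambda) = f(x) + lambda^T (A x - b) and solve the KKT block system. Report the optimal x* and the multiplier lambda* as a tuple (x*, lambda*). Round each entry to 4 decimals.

Form the Lagrangian:
  L(x, lambda) = (1/2) x^T Q x + c^T x + lambda^T (A x - b)
Stationarity (grad_x L = 0): Q x + c + A^T lambda = 0.
Primal feasibility: A x = b.

This gives the KKT block system:
  [ Q   A^T ] [ x     ]   [-c ]
  [ A    0  ] [ lambda ] = [ b ]

Solving the linear system:
  x*      = (2.5248, 0.9208, -0.4752)
  lambda* = (7.6535)
  f(x*)   = 2.599

x* = (2.5248, 0.9208, -0.4752), lambda* = (7.6535)


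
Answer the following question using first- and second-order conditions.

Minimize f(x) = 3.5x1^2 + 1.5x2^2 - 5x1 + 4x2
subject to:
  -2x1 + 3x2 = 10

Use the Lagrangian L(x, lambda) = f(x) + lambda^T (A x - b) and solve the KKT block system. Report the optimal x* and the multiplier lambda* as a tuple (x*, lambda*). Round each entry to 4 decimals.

Form the Lagrangian:
  L(x, lambda) = (1/2) x^T Q x + c^T x + lambda^T (A x - b)
Stationarity (grad_x L = 0): Q x + c + A^T lambda = 0.
Primal feasibility: A x = b.

This gives the KKT block system:
  [ Q   A^T ] [ x     ]   [-c ]
  [ A    0  ] [ lambda ] = [ b ]

Solving the linear system:
  x*      = (-0.52, 2.9867)
  lambda* = (-4.32)
  f(x*)   = 28.8733

x* = (-0.52, 2.9867), lambda* = (-4.32)


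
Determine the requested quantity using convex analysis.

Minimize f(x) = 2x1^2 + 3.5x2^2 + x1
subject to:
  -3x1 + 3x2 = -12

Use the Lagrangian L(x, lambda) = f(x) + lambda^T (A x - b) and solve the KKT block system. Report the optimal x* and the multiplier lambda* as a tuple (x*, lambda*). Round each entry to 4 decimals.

Form the Lagrangian:
  L(x, lambda) = (1/2) x^T Q x + c^T x + lambda^T (A x - b)
Stationarity (grad_x L = 0): Q x + c + A^T lambda = 0.
Primal feasibility: A x = b.

This gives the KKT block system:
  [ Q   A^T ] [ x     ]   [-c ]
  [ A    0  ] [ lambda ] = [ b ]

Solving the linear system:
  x*      = (2.4545, -1.5455)
  lambda* = (3.6061)
  f(x*)   = 22.8636

x* = (2.4545, -1.5455), lambda* = (3.6061)


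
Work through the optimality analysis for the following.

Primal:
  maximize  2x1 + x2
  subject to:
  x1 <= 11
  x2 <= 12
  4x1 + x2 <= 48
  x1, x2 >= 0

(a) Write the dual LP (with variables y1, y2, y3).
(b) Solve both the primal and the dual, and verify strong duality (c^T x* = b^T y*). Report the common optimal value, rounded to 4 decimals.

The standard primal-dual pair for 'max c^T x s.t. A x <= b, x >= 0' is:
  Dual:  min b^T y  s.t.  A^T y >= c,  y >= 0.

So the dual LP is:
  minimize  11y1 + 12y2 + 48y3
  subject to:
    y1 + 4y3 >= 2
    y2 + y3 >= 1
    y1, y2, y3 >= 0

Solving the primal: x* = (9, 12).
  primal value c^T x* = 30.
Solving the dual: y* = (0, 0.5, 0.5).
  dual value b^T y* = 30.
Strong duality: c^T x* = b^T y*. Confirmed.

30


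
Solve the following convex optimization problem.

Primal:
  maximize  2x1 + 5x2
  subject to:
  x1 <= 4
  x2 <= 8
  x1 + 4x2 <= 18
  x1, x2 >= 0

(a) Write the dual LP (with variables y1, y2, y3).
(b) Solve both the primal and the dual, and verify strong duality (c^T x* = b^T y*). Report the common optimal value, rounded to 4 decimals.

The standard primal-dual pair for 'max c^T x s.t. A x <= b, x >= 0' is:
  Dual:  min b^T y  s.t.  A^T y >= c,  y >= 0.

So the dual LP is:
  minimize  4y1 + 8y2 + 18y3
  subject to:
    y1 + y3 >= 2
    y2 + 4y3 >= 5
    y1, y2, y3 >= 0

Solving the primal: x* = (4, 3.5).
  primal value c^T x* = 25.5.
Solving the dual: y* = (0.75, 0, 1.25).
  dual value b^T y* = 25.5.
Strong duality: c^T x* = b^T y*. Confirmed.

25.5


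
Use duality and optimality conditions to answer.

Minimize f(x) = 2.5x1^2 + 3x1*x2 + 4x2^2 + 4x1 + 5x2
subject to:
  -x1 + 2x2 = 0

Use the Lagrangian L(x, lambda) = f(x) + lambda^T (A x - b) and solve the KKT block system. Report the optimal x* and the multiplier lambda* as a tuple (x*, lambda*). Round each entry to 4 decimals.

Form the Lagrangian:
  L(x, lambda) = (1/2) x^T Q x + c^T x + lambda^T (A x - b)
Stationarity (grad_x L = 0): Q x + c + A^T lambda = 0.
Primal feasibility: A x = b.

This gives the KKT block system:
  [ Q   A^T ] [ x     ]   [-c ]
  [ A    0  ] [ lambda ] = [ b ]

Solving the linear system:
  x*      = (-0.65, -0.325)
  lambda* = (-0.225)
  f(x*)   = -2.1125

x* = (-0.65, -0.325), lambda* = (-0.225)


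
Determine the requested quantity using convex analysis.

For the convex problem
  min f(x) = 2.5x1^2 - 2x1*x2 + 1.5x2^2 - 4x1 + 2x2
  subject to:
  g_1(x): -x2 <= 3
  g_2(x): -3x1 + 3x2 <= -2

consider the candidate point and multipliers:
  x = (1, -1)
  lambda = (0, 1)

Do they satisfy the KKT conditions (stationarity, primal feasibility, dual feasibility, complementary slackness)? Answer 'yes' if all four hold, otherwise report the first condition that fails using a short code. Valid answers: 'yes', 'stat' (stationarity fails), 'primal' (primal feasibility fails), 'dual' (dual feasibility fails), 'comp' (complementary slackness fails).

Gradient of f: grad f(x) = Q x + c = (3, -3)
Constraint values g_i(x) = a_i^T x - b_i:
  g_1((1, -1)) = -2
  g_2((1, -1)) = -4
Stationarity residual: grad f(x) + sum_i lambda_i a_i = (0, 0)
  -> stationarity OK
Primal feasibility (all g_i <= 0): OK
Dual feasibility (all lambda_i >= 0): OK
Complementary slackness (lambda_i * g_i(x) = 0 for all i): FAILS

Verdict: the first failing condition is complementary_slackness -> comp.

comp


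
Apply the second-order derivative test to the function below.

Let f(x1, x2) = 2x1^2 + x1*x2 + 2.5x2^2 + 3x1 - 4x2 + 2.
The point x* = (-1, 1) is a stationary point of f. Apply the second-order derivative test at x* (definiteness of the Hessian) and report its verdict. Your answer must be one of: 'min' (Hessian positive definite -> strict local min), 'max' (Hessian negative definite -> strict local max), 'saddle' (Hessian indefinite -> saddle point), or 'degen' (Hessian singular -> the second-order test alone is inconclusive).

Compute the Hessian H = grad^2 f:
  H = [[4, 1], [1, 5]]
Verify stationarity: grad f(x*) = H x* + g = (0, 0).
Eigenvalues of H: 3.382, 5.618.
Both eigenvalues > 0, so H is positive definite -> x* is a strict local min.

min


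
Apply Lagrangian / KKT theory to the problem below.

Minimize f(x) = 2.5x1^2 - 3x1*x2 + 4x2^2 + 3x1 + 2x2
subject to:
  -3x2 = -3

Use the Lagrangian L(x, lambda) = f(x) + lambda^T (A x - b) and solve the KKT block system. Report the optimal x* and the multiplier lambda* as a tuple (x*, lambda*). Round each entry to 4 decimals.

Form the Lagrangian:
  L(x, lambda) = (1/2) x^T Q x + c^T x + lambda^T (A x - b)
Stationarity (grad_x L = 0): Q x + c + A^T lambda = 0.
Primal feasibility: A x = b.

This gives the KKT block system:
  [ Q   A^T ] [ x     ]   [-c ]
  [ A    0  ] [ lambda ] = [ b ]

Solving the linear system:
  x*      = (0, 1)
  lambda* = (3.3333)
  f(x*)   = 6

x* = (0, 1), lambda* = (3.3333)


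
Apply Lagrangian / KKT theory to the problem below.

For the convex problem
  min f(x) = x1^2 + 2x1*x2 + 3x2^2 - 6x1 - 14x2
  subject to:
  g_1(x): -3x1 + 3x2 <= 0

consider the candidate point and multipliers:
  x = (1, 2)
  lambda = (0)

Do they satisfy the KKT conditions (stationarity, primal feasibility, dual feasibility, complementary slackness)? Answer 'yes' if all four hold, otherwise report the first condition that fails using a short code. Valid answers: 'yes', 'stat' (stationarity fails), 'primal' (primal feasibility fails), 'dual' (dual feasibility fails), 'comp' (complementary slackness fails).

Gradient of f: grad f(x) = Q x + c = (0, 0)
Constraint values g_i(x) = a_i^T x - b_i:
  g_1((1, 2)) = 3
Stationarity residual: grad f(x) + sum_i lambda_i a_i = (0, 0)
  -> stationarity OK
Primal feasibility (all g_i <= 0): FAILS
Dual feasibility (all lambda_i >= 0): OK
Complementary slackness (lambda_i * g_i(x) = 0 for all i): OK

Verdict: the first failing condition is primal_feasibility -> primal.

primal


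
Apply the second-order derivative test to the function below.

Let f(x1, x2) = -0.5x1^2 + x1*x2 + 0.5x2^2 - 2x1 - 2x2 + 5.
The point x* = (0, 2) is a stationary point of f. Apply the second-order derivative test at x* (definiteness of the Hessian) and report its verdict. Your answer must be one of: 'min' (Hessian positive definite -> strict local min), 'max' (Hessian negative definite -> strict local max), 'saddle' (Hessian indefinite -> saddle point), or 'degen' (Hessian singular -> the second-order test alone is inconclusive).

Compute the Hessian H = grad^2 f:
  H = [[-1, 1], [1, 1]]
Verify stationarity: grad f(x*) = H x* + g = (0, 0).
Eigenvalues of H: -1.4142, 1.4142.
Eigenvalues have mixed signs, so H is indefinite -> x* is a saddle point.

saddle


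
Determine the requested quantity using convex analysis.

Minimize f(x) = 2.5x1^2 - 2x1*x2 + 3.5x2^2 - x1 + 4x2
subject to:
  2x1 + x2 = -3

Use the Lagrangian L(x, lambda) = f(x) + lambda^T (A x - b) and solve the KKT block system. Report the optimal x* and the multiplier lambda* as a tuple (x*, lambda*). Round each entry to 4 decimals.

Form the Lagrangian:
  L(x, lambda) = (1/2) x^T Q x + c^T x + lambda^T (A x - b)
Stationarity (grad_x L = 0): Q x + c + A^T lambda = 0.
Primal feasibility: A x = b.

This gives the KKT block system:
  [ Q   A^T ] [ x     ]   [-c ]
  [ A    0  ] [ lambda ] = [ b ]

Solving the linear system:
  x*      = (-0.9512, -1.0976)
  lambda* = (1.7805)
  f(x*)   = 0.9512

x* = (-0.9512, -1.0976), lambda* = (1.7805)


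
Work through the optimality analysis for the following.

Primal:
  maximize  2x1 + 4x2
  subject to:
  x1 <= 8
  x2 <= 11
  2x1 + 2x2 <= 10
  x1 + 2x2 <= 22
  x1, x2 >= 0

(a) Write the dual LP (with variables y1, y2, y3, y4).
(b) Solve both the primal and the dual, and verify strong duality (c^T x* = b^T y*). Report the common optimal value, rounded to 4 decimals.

The standard primal-dual pair for 'max c^T x s.t. A x <= b, x >= 0' is:
  Dual:  min b^T y  s.t.  A^T y >= c,  y >= 0.

So the dual LP is:
  minimize  8y1 + 11y2 + 10y3 + 22y4
  subject to:
    y1 + 2y3 + y4 >= 2
    y2 + 2y3 + 2y4 >= 4
    y1, y2, y3, y4 >= 0

Solving the primal: x* = (0, 5).
  primal value c^T x* = 20.
Solving the dual: y* = (0, 0, 2, 0).
  dual value b^T y* = 20.
Strong duality: c^T x* = b^T y*. Confirmed.

20


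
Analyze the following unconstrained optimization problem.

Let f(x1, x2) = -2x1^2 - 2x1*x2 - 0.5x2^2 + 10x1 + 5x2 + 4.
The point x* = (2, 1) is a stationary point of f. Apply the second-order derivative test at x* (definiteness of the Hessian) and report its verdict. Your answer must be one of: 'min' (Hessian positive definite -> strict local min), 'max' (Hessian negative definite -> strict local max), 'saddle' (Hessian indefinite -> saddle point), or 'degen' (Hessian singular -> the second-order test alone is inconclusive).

Compute the Hessian H = grad^2 f:
  H = [[-4, -2], [-2, -1]]
Verify stationarity: grad f(x*) = H x* + g = (0, 0).
Eigenvalues of H: -5, 0.
H has a zero eigenvalue (singular; negative semidefinite but not definite), so H is neither positive definite, negative definite, nor indefinite. The second-order test alone is inconclusive -> degen.
(Indeed, f is constant along the null direction of H through x*, so x* is not a strict local extremum.)

degen


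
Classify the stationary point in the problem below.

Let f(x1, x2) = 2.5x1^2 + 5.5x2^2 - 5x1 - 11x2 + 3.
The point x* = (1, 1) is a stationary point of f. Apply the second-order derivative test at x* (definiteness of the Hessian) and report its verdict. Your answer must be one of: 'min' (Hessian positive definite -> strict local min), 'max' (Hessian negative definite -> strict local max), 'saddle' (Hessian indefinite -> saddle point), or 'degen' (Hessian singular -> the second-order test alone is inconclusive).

Compute the Hessian H = grad^2 f:
  H = [[5, 0], [0, 11]]
Verify stationarity: grad f(x*) = H x* + g = (0, 0).
Eigenvalues of H: 5, 11.
Both eigenvalues > 0, so H is positive definite -> x* is a strict local min.

min


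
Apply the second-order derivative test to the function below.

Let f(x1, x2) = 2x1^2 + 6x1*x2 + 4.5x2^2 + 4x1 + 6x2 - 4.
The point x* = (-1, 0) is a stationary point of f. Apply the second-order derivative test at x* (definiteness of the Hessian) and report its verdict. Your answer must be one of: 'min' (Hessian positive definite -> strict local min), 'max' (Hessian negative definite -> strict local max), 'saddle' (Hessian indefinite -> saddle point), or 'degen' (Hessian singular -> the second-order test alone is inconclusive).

Compute the Hessian H = grad^2 f:
  H = [[4, 6], [6, 9]]
Verify stationarity: grad f(x*) = H x* + g = (0, 0).
Eigenvalues of H: 0, 13.
H has a zero eigenvalue (singular; positive semidefinite but not definite), so H is neither positive definite, negative definite, nor indefinite. The second-order test alone is inconclusive -> degen.
(Indeed, f is constant along the null direction of H through x*, so x* is not a strict local extremum.)

degen


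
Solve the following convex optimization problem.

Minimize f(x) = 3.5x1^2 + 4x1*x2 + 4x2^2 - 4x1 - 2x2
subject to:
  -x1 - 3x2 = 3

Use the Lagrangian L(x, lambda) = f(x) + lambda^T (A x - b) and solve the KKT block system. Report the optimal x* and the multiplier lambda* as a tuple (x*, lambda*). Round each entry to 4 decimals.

Form the Lagrangian:
  L(x, lambda) = (1/2) x^T Q x + c^T x + lambda^T (A x - b)
Stationarity (grad_x L = 0): Q x + c + A^T lambda = 0.
Primal feasibility: A x = b.

This gives the KKT block system:
  [ Q   A^T ] [ x     ]   [-c ]
  [ A    0  ] [ lambda ] = [ b ]

Solving the linear system:
  x*      = (0.8936, -1.2979)
  lambda* = (-2.9362)
  f(x*)   = 3.9149

x* = (0.8936, -1.2979), lambda* = (-2.9362)


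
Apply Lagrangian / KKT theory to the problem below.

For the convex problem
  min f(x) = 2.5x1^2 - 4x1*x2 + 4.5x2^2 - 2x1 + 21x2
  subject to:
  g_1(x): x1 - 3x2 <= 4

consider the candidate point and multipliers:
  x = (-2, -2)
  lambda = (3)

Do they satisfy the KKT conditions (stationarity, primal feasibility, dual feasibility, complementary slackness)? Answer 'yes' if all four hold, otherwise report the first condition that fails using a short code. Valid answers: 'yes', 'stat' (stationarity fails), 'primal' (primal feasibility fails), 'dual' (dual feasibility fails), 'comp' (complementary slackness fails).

Gradient of f: grad f(x) = Q x + c = (-4, 11)
Constraint values g_i(x) = a_i^T x - b_i:
  g_1((-2, -2)) = 0
Stationarity residual: grad f(x) + sum_i lambda_i a_i = (-1, 2)
  -> stationarity FAILS
Primal feasibility (all g_i <= 0): OK
Dual feasibility (all lambda_i >= 0): OK
Complementary slackness (lambda_i * g_i(x) = 0 for all i): OK

Verdict: the first failing condition is stationarity -> stat.

stat


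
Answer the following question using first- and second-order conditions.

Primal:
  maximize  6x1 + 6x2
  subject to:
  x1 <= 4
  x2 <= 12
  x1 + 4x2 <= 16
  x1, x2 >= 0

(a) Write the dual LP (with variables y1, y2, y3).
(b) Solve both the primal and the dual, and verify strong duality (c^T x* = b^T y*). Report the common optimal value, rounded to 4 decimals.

The standard primal-dual pair for 'max c^T x s.t. A x <= b, x >= 0' is:
  Dual:  min b^T y  s.t.  A^T y >= c,  y >= 0.

So the dual LP is:
  minimize  4y1 + 12y2 + 16y3
  subject to:
    y1 + y3 >= 6
    y2 + 4y3 >= 6
    y1, y2, y3 >= 0

Solving the primal: x* = (4, 3).
  primal value c^T x* = 42.
Solving the dual: y* = (4.5, 0, 1.5).
  dual value b^T y* = 42.
Strong duality: c^T x* = b^T y*. Confirmed.

42


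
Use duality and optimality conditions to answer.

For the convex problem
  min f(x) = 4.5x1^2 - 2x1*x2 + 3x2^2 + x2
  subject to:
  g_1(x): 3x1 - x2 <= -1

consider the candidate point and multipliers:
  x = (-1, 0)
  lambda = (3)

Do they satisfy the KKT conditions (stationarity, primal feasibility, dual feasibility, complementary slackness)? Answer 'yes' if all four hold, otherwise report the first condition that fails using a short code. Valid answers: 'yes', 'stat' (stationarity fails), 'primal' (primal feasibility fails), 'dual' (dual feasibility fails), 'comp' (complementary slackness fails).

Gradient of f: grad f(x) = Q x + c = (-9, 3)
Constraint values g_i(x) = a_i^T x - b_i:
  g_1((-1, 0)) = -2
Stationarity residual: grad f(x) + sum_i lambda_i a_i = (0, 0)
  -> stationarity OK
Primal feasibility (all g_i <= 0): OK
Dual feasibility (all lambda_i >= 0): OK
Complementary slackness (lambda_i * g_i(x) = 0 for all i): FAILS

Verdict: the first failing condition is complementary_slackness -> comp.

comp


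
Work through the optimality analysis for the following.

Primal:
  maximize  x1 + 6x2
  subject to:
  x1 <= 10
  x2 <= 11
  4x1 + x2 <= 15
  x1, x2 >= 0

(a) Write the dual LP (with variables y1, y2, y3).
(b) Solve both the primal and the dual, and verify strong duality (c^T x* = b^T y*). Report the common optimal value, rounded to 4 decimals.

The standard primal-dual pair for 'max c^T x s.t. A x <= b, x >= 0' is:
  Dual:  min b^T y  s.t.  A^T y >= c,  y >= 0.

So the dual LP is:
  minimize  10y1 + 11y2 + 15y3
  subject to:
    y1 + 4y3 >= 1
    y2 + y3 >= 6
    y1, y2, y3 >= 0

Solving the primal: x* = (1, 11).
  primal value c^T x* = 67.
Solving the dual: y* = (0, 5.75, 0.25).
  dual value b^T y* = 67.
Strong duality: c^T x* = b^T y*. Confirmed.

67


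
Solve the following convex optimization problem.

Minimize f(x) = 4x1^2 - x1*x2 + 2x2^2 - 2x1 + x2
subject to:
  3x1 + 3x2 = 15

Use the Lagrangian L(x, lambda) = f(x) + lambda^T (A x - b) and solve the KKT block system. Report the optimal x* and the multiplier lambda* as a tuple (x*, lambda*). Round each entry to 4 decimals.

Form the Lagrangian:
  L(x, lambda) = (1/2) x^T Q x + c^T x + lambda^T (A x - b)
Stationarity (grad_x L = 0): Q x + c + A^T lambda = 0.
Primal feasibility: A x = b.

This gives the KKT block system:
  [ Q   A^T ] [ x     ]   [-c ]
  [ A    0  ] [ lambda ] = [ b ]

Solving the linear system:
  x*      = (2, 3)
  lambda* = (-3.6667)
  f(x*)   = 27

x* = (2, 3), lambda* = (-3.6667)


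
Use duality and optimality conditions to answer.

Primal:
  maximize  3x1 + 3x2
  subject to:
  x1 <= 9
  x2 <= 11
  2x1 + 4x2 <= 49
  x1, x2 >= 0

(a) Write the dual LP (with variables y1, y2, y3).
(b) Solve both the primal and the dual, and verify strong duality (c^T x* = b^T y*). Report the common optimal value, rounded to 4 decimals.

The standard primal-dual pair for 'max c^T x s.t. A x <= b, x >= 0' is:
  Dual:  min b^T y  s.t.  A^T y >= c,  y >= 0.

So the dual LP is:
  minimize  9y1 + 11y2 + 49y3
  subject to:
    y1 + 2y3 >= 3
    y2 + 4y3 >= 3
    y1, y2, y3 >= 0

Solving the primal: x* = (9, 7.75).
  primal value c^T x* = 50.25.
Solving the dual: y* = (1.5, 0, 0.75).
  dual value b^T y* = 50.25.
Strong duality: c^T x* = b^T y*. Confirmed.

50.25


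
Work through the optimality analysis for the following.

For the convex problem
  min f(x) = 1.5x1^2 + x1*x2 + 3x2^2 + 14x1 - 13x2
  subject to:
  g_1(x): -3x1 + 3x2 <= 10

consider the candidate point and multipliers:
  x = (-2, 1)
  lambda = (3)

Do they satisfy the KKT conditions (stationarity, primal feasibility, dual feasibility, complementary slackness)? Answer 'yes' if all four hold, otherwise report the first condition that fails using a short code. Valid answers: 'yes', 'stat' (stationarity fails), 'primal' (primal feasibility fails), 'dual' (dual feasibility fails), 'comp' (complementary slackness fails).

Gradient of f: grad f(x) = Q x + c = (9, -9)
Constraint values g_i(x) = a_i^T x - b_i:
  g_1((-2, 1)) = -1
Stationarity residual: grad f(x) + sum_i lambda_i a_i = (0, 0)
  -> stationarity OK
Primal feasibility (all g_i <= 0): OK
Dual feasibility (all lambda_i >= 0): OK
Complementary slackness (lambda_i * g_i(x) = 0 for all i): FAILS

Verdict: the first failing condition is complementary_slackness -> comp.

comp


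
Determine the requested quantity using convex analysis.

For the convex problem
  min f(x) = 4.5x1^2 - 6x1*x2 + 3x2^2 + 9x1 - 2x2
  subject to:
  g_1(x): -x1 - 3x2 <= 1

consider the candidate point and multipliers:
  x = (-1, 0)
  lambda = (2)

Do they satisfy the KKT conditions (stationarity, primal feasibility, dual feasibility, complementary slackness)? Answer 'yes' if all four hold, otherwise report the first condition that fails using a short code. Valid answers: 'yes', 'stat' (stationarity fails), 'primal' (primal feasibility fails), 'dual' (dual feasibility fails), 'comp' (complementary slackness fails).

Gradient of f: grad f(x) = Q x + c = (0, 4)
Constraint values g_i(x) = a_i^T x - b_i:
  g_1((-1, 0)) = 0
Stationarity residual: grad f(x) + sum_i lambda_i a_i = (-2, -2)
  -> stationarity FAILS
Primal feasibility (all g_i <= 0): OK
Dual feasibility (all lambda_i >= 0): OK
Complementary slackness (lambda_i * g_i(x) = 0 for all i): OK

Verdict: the first failing condition is stationarity -> stat.

stat


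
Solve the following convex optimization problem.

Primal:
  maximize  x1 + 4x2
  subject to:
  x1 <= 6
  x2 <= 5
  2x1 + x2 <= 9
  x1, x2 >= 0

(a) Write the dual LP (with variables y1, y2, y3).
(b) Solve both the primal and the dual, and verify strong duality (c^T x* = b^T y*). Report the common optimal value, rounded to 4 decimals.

The standard primal-dual pair for 'max c^T x s.t. A x <= b, x >= 0' is:
  Dual:  min b^T y  s.t.  A^T y >= c,  y >= 0.

So the dual LP is:
  minimize  6y1 + 5y2 + 9y3
  subject to:
    y1 + 2y3 >= 1
    y2 + y3 >= 4
    y1, y2, y3 >= 0

Solving the primal: x* = (2, 5).
  primal value c^T x* = 22.
Solving the dual: y* = (0, 3.5, 0.5).
  dual value b^T y* = 22.
Strong duality: c^T x* = b^T y*. Confirmed.

22


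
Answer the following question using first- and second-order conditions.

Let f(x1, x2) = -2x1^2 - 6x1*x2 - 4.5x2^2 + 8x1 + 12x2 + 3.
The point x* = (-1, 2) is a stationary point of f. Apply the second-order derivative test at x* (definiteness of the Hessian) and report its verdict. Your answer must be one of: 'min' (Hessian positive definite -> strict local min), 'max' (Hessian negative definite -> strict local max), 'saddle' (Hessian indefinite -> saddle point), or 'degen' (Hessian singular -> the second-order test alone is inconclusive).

Compute the Hessian H = grad^2 f:
  H = [[-4, -6], [-6, -9]]
Verify stationarity: grad f(x*) = H x* + g = (0, 0).
Eigenvalues of H: -13, 0.
H has a zero eigenvalue (singular; negative semidefinite but not definite), so H is neither positive definite, negative definite, nor indefinite. The second-order test alone is inconclusive -> degen.
(Indeed, f is constant along the null direction of H through x*, so x* is not a strict local extremum.)

degen


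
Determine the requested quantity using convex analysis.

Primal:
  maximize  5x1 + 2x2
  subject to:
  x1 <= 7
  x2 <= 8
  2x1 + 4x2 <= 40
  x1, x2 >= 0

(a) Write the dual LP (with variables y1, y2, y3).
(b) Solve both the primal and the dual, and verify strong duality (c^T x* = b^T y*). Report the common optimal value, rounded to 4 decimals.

The standard primal-dual pair for 'max c^T x s.t. A x <= b, x >= 0' is:
  Dual:  min b^T y  s.t.  A^T y >= c,  y >= 0.

So the dual LP is:
  minimize  7y1 + 8y2 + 40y3
  subject to:
    y1 + 2y3 >= 5
    y2 + 4y3 >= 2
    y1, y2, y3 >= 0

Solving the primal: x* = (7, 6.5).
  primal value c^T x* = 48.
Solving the dual: y* = (4, 0, 0.5).
  dual value b^T y* = 48.
Strong duality: c^T x* = b^T y*. Confirmed.

48


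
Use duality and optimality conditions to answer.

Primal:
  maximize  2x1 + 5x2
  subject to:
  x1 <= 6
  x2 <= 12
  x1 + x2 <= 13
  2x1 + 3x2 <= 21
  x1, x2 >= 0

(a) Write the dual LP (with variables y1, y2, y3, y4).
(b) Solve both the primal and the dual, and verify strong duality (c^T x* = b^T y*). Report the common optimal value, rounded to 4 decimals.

The standard primal-dual pair for 'max c^T x s.t. A x <= b, x >= 0' is:
  Dual:  min b^T y  s.t.  A^T y >= c,  y >= 0.

So the dual LP is:
  minimize  6y1 + 12y2 + 13y3 + 21y4
  subject to:
    y1 + y3 + 2y4 >= 2
    y2 + y3 + 3y4 >= 5
    y1, y2, y3, y4 >= 0

Solving the primal: x* = (0, 7).
  primal value c^T x* = 35.
Solving the dual: y* = (0, 0, 0, 1.6667).
  dual value b^T y* = 35.
Strong duality: c^T x* = b^T y*. Confirmed.

35


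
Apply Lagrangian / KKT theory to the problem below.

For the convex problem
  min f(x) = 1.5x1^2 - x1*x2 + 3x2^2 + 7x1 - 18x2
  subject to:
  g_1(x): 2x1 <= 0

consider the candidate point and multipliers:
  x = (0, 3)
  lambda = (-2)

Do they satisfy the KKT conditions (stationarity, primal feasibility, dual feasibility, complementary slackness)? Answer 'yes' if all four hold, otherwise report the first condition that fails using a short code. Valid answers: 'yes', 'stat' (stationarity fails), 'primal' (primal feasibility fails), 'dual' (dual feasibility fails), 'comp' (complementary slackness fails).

Gradient of f: grad f(x) = Q x + c = (4, 0)
Constraint values g_i(x) = a_i^T x - b_i:
  g_1((0, 3)) = 0
Stationarity residual: grad f(x) + sum_i lambda_i a_i = (0, 0)
  -> stationarity OK
Primal feasibility (all g_i <= 0): OK
Dual feasibility (all lambda_i >= 0): FAILS
Complementary slackness (lambda_i * g_i(x) = 0 for all i): OK

Verdict: the first failing condition is dual_feasibility -> dual.

dual


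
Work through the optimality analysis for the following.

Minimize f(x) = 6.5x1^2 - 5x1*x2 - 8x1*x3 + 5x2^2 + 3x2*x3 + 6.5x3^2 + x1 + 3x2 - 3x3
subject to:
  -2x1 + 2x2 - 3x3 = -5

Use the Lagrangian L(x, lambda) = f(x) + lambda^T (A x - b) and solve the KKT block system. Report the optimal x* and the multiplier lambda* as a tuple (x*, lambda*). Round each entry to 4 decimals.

Form the Lagrangian:
  L(x, lambda) = (1/2) x^T Q x + c^T x + lambda^T (A x - b)
Stationarity (grad_x L = 0): Q x + c + A^T lambda = 0.
Primal feasibility: A x = b.

This gives the KKT block system:
  [ Q   A^T ] [ x     ]   [-c ]
  [ A    0  ] [ lambda ] = [ b ]

Solving the linear system:
  x*      = (0.4709, -0.6024, 0.9511)
  lambda* = (1.263)
  f(x*)   = 1.0627

x* = (0.4709, -0.6024, 0.9511), lambda* = (1.263)


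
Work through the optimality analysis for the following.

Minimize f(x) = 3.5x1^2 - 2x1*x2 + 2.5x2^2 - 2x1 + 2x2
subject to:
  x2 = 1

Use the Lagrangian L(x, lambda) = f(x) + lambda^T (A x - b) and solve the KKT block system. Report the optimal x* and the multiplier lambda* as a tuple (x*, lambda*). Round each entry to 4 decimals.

Form the Lagrangian:
  L(x, lambda) = (1/2) x^T Q x + c^T x + lambda^T (A x - b)
Stationarity (grad_x L = 0): Q x + c + A^T lambda = 0.
Primal feasibility: A x = b.

This gives the KKT block system:
  [ Q   A^T ] [ x     ]   [-c ]
  [ A    0  ] [ lambda ] = [ b ]

Solving the linear system:
  x*      = (0.5714, 1)
  lambda* = (-5.8571)
  f(x*)   = 3.3571

x* = (0.5714, 1), lambda* = (-5.8571)


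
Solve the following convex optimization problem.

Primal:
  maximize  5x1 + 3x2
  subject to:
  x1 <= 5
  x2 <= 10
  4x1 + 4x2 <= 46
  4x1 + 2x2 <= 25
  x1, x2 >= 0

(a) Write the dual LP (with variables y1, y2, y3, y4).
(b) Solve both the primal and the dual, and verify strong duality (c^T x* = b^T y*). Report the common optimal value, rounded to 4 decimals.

The standard primal-dual pair for 'max c^T x s.t. A x <= b, x >= 0' is:
  Dual:  min b^T y  s.t.  A^T y >= c,  y >= 0.

So the dual LP is:
  minimize  5y1 + 10y2 + 46y3 + 25y4
  subject to:
    y1 + 4y3 + 4y4 >= 5
    y2 + 4y3 + 2y4 >= 3
    y1, y2, y3, y4 >= 0

Solving the primal: x* = (1.25, 10).
  primal value c^T x* = 36.25.
Solving the dual: y* = (0, 0.5, 0, 1.25).
  dual value b^T y* = 36.25.
Strong duality: c^T x* = b^T y*. Confirmed.

36.25


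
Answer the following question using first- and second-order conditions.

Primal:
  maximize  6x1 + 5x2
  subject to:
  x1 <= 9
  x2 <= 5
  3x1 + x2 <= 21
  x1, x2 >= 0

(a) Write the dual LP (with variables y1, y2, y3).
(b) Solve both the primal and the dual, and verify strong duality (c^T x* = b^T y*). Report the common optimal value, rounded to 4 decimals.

The standard primal-dual pair for 'max c^T x s.t. A x <= b, x >= 0' is:
  Dual:  min b^T y  s.t.  A^T y >= c,  y >= 0.

So the dual LP is:
  minimize  9y1 + 5y2 + 21y3
  subject to:
    y1 + 3y3 >= 6
    y2 + y3 >= 5
    y1, y2, y3 >= 0

Solving the primal: x* = (5.3333, 5).
  primal value c^T x* = 57.
Solving the dual: y* = (0, 3, 2).
  dual value b^T y* = 57.
Strong duality: c^T x* = b^T y*. Confirmed.

57


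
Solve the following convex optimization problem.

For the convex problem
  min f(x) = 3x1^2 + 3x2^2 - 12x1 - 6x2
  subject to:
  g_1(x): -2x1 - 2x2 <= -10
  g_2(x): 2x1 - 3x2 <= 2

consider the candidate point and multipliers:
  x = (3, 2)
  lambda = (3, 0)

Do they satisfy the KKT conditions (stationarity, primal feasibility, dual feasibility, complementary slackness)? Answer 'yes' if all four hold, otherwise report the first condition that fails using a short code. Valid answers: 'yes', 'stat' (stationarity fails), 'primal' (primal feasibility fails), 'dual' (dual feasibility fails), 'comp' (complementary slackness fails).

Gradient of f: grad f(x) = Q x + c = (6, 6)
Constraint values g_i(x) = a_i^T x - b_i:
  g_1((3, 2)) = 0
  g_2((3, 2)) = -2
Stationarity residual: grad f(x) + sum_i lambda_i a_i = (0, 0)
  -> stationarity OK
Primal feasibility (all g_i <= 0): OK
Dual feasibility (all lambda_i >= 0): OK
Complementary slackness (lambda_i * g_i(x) = 0 for all i): OK

Verdict: yes, KKT holds.

yes


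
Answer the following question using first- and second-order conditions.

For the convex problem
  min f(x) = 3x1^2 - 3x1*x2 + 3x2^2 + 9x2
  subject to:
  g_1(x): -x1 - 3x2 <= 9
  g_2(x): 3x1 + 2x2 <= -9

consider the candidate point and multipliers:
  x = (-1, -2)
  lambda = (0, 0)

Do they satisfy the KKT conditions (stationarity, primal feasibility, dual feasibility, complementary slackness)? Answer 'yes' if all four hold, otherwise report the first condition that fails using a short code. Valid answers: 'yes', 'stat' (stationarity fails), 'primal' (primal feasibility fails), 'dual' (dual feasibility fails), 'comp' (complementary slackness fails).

Gradient of f: grad f(x) = Q x + c = (0, 0)
Constraint values g_i(x) = a_i^T x - b_i:
  g_1((-1, -2)) = -2
  g_2((-1, -2)) = 2
Stationarity residual: grad f(x) + sum_i lambda_i a_i = (0, 0)
  -> stationarity OK
Primal feasibility (all g_i <= 0): FAILS
Dual feasibility (all lambda_i >= 0): OK
Complementary slackness (lambda_i * g_i(x) = 0 for all i): OK

Verdict: the first failing condition is primal_feasibility -> primal.

primal


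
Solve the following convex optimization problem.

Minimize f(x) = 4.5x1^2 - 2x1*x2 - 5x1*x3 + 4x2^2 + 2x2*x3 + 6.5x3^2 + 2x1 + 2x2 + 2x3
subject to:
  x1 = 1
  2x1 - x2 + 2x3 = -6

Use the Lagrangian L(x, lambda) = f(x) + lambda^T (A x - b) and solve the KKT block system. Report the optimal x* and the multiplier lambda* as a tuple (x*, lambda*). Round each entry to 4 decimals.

Form the Lagrangian:
  L(x, lambda) = (1/2) x^T Q x + c^T x + lambda^T (A x - b)
Stationarity (grad_x L = 0): Q x + c + A^T lambda = 0.
Primal feasibility: A x = b.

This gives the KKT block system:
  [ Q   A^T ] [ x     ]   [-c ]
  [ A    0  ] [ lambda ] = [ b ]

Solving the linear system:
  x*      = (1, 2.6792, -2.6604)
  lambda* = (-51.1698, 16.1132)
  f(x*)   = 74.9434

x* = (1, 2.6792, -2.6604), lambda* = (-51.1698, 16.1132)


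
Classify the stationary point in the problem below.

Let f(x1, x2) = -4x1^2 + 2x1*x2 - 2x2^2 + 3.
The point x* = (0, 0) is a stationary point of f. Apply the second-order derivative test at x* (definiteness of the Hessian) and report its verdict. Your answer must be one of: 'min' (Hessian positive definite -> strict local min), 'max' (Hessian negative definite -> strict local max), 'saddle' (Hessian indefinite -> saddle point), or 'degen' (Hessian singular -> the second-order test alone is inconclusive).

Compute the Hessian H = grad^2 f:
  H = [[-8, 2], [2, -4]]
Verify stationarity: grad f(x*) = H x* + g = (0, 0).
Eigenvalues of H: -8.8284, -3.1716.
Both eigenvalues < 0, so H is negative definite -> x* is a strict local max.

max


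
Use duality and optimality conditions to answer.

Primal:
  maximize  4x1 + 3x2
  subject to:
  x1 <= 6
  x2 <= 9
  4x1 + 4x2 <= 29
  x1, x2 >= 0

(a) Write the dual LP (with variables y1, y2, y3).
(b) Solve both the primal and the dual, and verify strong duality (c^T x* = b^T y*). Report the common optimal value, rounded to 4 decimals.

The standard primal-dual pair for 'max c^T x s.t. A x <= b, x >= 0' is:
  Dual:  min b^T y  s.t.  A^T y >= c,  y >= 0.

So the dual LP is:
  minimize  6y1 + 9y2 + 29y3
  subject to:
    y1 + 4y3 >= 4
    y2 + 4y3 >= 3
    y1, y2, y3 >= 0

Solving the primal: x* = (6, 1.25).
  primal value c^T x* = 27.75.
Solving the dual: y* = (1, 0, 0.75).
  dual value b^T y* = 27.75.
Strong duality: c^T x* = b^T y*. Confirmed.

27.75


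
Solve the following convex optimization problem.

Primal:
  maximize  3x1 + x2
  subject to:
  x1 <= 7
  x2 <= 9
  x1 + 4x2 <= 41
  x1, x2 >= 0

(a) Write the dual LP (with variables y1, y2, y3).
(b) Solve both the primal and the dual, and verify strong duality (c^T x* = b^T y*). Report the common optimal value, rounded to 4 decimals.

The standard primal-dual pair for 'max c^T x s.t. A x <= b, x >= 0' is:
  Dual:  min b^T y  s.t.  A^T y >= c,  y >= 0.

So the dual LP is:
  minimize  7y1 + 9y2 + 41y3
  subject to:
    y1 + y3 >= 3
    y2 + 4y3 >= 1
    y1, y2, y3 >= 0

Solving the primal: x* = (7, 8.5).
  primal value c^T x* = 29.5.
Solving the dual: y* = (2.75, 0, 0.25).
  dual value b^T y* = 29.5.
Strong duality: c^T x* = b^T y*. Confirmed.

29.5
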